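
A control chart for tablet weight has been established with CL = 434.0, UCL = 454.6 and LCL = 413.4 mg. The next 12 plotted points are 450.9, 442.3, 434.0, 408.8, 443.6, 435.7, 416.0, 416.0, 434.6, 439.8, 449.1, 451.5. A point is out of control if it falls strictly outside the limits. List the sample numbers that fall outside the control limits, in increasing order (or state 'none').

Compare each point to [413.4, 454.6]: sample 4 = 408.8 < LCL.

4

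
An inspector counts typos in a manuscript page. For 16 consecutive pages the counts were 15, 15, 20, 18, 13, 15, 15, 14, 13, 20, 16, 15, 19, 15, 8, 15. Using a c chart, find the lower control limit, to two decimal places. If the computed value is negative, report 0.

c̄ = (15 + 15 + 20 + 18 + 13 + 15 + 15 + 14 + 13 + 20 + 16 + 15 + 19 + 15 + 8 + 15) / 16 = 246 / 16 = 15.3750
LCL = c̄ − 3√c̄ = 15.3750 − 3 × 3.9211 = 3.6117

3.61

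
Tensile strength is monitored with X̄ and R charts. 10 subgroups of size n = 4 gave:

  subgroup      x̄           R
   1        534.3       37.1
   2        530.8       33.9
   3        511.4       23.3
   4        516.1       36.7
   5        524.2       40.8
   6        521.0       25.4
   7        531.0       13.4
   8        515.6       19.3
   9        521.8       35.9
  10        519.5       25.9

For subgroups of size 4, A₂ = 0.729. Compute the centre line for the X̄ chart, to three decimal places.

522.570

X̄̄ = (534.3 + 530.8 + 511.4 + 516.1 + 524.2 + 521.0 + 531.0 + 515.6 + 521.8 + 519.5) / 10 = 5225.7000 / 10 = 522.5700
CL = X̄̄ = 522.5700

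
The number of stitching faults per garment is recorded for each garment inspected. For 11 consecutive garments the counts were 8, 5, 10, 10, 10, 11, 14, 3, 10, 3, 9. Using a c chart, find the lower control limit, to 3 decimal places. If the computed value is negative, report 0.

0.000

c̄ = (8 + 5 + 10 + 10 + 10 + 11 + 14 + 3 + 10 + 3 + 9) / 11 = 93 / 11 = 8.4545
LCL = c̄ − 3√c̄ = 8.4545 − 3 × 2.9077 = -0.2685 → 0 (cannot be negative)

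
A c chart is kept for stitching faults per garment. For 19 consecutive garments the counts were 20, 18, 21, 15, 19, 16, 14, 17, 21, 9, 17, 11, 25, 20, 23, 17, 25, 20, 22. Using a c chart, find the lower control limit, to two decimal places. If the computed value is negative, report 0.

5.55

c̄ = (20 + 18 + 21 + 15 + 19 + 16 + 14 + 17 + 21 + 9 + 17 + 11 + 25 + 20 + 23 + 17 + 25 + 20 + 22) / 19 = 350 / 19 = 18.4211
LCL = c̄ − 3√c̄ = 18.4211 − 3 × 4.2920 = 5.5451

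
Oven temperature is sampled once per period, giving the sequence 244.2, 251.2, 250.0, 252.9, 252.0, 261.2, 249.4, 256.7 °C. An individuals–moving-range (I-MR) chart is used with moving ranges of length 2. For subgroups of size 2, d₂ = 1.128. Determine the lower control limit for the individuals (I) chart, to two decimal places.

236.89

X̄ = (244.2 + 251.2 + 250.0 + 252.9 + 252.0 + 261.2 + 249.4 + 256.7) / 8 = 252.2000
Moving ranges: 7.0, 1.2, 2.9, 0.9, 9.2, 11.8, 7.3; M̄R̄ = 40.3000 / 7 = 5.7571
LCL = X̄ − 3·M̄R̄/d₂ = 252.2000 − 3 × 5.7571 / 1.128 = 236.8884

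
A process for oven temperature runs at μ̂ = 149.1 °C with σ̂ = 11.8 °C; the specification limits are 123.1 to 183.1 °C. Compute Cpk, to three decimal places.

Cpu = (USL − μ̂) / (3σ̂) = (183.1 − 149.1) / (3 × 11.8) = 0.9605; Cpl = (μ̂ − LSL) / (3σ̂) = (149.1 − 123.1) / (3 × 11.8) = 0.7345; Cpk = min(Cpu, Cpl) = 0.7345

0.734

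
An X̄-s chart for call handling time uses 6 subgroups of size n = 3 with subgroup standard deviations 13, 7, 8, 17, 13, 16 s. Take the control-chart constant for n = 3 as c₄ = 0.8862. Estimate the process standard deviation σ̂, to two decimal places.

s̄ = (13 + 7 + 8 + 17 + 13 + 16) / 6 = 12.3333
σ̂ = s̄ / c₄ = 12.3333 / 0.8862 = 13.9171

13.92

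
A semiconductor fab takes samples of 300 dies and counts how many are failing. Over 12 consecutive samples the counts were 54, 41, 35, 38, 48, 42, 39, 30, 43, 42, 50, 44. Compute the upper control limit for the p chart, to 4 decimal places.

p̄ = Σdᵢ / (k·n) = 506 / (12 × 300) = 0.14056
UCL = p̄ + 3·√(p̄(1−p̄)/n) = 0.14056 + 3 × √(0.14056×0.85944/300) = 0.14056 + 3 × 0.02007 = 0.20076

0.2008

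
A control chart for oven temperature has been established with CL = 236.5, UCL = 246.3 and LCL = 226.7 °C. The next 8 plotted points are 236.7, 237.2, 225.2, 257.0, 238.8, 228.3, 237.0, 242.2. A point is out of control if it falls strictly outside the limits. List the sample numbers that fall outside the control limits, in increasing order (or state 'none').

Compare each point to [226.7, 246.3]: sample 3 = 225.2 < LCL; sample 4 = 257.0 > UCL.

3, 4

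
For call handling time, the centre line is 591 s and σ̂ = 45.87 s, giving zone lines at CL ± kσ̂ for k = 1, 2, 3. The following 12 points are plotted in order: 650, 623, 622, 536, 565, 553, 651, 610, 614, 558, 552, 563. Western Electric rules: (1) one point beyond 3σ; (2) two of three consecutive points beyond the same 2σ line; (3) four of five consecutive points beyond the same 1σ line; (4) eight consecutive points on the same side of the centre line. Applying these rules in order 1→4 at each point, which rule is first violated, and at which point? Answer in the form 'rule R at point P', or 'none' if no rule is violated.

none

Zone of each point (C = within 1σ̂, B = 1σ̂–2σ̂, A = 2σ̂–3σ̂, * = beyond 3σ̂; sign = side of CL): 1:+B, 2:+C, 3:+C, 4:-B, 5:-C, 6:-C, 7:+B, 8:+C, 9:+C, 10:-C, 11:-C, 12:-C
No rule fires across all 12 points.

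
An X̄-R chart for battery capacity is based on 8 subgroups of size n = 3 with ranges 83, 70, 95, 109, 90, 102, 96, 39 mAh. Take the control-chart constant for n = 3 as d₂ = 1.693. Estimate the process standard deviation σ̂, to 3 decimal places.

R̄ = (83 + 70 + 95 + 109 + 90 + 102 + 96 + 39) / 8 = 85.5000
σ̂ = R̄ / d₂ = 85.5000 / 1.693 = 50.5021

50.502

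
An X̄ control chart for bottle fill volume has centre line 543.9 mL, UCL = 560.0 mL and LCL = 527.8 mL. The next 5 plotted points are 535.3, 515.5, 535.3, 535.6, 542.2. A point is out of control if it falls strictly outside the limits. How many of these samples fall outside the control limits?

Compare each point to [527.8, 560.0]: sample 2 = 515.5 < LCL.

1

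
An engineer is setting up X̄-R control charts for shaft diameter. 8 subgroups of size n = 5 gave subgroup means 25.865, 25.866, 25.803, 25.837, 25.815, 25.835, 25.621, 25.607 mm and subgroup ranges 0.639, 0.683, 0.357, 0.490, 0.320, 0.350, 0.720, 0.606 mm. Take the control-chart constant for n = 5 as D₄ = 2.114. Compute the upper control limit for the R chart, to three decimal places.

1.101

R̄ = (0.639 + 0.683 + 0.357 + 0.490 + 0.320 + 0.350 + 0.720 + 0.606) / 8 = 4.1650 / 8 = 0.5206
UCL_R = D₄·R̄ = 2.114 × 0.5206 = 1.1006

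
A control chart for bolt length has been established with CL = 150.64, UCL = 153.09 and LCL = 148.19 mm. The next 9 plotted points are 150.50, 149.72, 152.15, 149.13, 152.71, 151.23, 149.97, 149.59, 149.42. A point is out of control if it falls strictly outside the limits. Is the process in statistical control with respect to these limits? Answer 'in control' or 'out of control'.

All 9 points lie within [148.19, 153.09].

in control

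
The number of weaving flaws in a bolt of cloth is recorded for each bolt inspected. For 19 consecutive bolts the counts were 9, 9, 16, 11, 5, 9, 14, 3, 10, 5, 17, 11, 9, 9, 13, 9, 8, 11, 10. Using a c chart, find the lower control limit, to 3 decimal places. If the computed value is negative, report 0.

0.458

c̄ = (9 + 9 + 16 + 11 + 5 + 9 + 14 + 3 + 10 + 5 + 17 + 11 + 9 + 9 + 13 + 9 + 8 + 11 + 10) / 19 = 188 / 19 = 9.8947
LCL = c̄ − 3√c̄ = 9.8947 − 3 × 3.1456 = 0.4580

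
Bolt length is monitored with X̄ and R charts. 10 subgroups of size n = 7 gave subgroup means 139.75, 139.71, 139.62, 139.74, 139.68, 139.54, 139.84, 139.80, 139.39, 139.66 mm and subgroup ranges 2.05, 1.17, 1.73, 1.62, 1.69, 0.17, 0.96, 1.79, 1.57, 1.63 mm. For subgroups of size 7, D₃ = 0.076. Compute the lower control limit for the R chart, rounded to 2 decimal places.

R̄ = (2.05 + 1.17 + 1.73 + 1.62 + 1.69 + 0.17 + 0.96 + 1.79 + 1.57 + 1.63) / 10 = 14.3800 / 10 = 1.4380
LCL_R = D₃·R̄ = 0.076 × 1.4380 = 0.1093

0.11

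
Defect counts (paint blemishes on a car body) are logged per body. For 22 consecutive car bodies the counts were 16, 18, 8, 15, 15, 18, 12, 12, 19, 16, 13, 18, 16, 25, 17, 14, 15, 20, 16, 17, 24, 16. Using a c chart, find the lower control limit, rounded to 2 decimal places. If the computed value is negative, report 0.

c̄ = (16 + 18 + 8 + 15 + 15 + 18 + 12 + 12 + 19 + 16 + 13 + 18 + 16 + 25 + 17 + 14 + 15 + 20 + 16 + 17 + 24 + 16) / 22 = 360 / 22 = 16.3636
LCL = c̄ − 3√c̄ = 16.3636 − 3 × 4.0452 = 4.2280

4.23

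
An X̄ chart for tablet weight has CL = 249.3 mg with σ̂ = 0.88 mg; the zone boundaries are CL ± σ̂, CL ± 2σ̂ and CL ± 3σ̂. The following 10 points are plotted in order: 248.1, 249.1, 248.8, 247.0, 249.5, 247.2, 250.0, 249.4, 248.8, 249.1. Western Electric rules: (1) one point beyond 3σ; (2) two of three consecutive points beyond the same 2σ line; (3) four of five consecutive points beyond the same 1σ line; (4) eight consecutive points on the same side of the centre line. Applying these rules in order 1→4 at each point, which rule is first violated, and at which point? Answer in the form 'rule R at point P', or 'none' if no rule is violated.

rule 2 at point 6

Zone of each point (C = within 1σ̂, B = 1σ̂–2σ̂, A = 2σ̂–3σ̂, * = beyond 3σ̂; sign = side of CL): 1:-B, 2:-C, 3:-C, 4:-A, 5:+C, 6:-A, 7:+C, 8:+C, 9:-C, 10:-C
Rule 2 (two of three consecutive points beyond the same 2σ limit) is satisfied at point 6.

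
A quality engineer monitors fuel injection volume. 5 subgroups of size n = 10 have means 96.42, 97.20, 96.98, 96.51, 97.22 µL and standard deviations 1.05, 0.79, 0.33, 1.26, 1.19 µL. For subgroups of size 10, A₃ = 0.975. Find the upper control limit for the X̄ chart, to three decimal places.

97.767

X̄̄ = (96.42 + 97.20 + 96.98 + 96.51 + 97.22) / 5 = 96.8660
s̄ = (1.05 + 0.79 + 0.33 + 1.26 + 1.19) / 5 = 0.9240
UCL = X̄̄ + A₃·s̄ = 96.8660 + 0.975 × 0.9240 = 97.7669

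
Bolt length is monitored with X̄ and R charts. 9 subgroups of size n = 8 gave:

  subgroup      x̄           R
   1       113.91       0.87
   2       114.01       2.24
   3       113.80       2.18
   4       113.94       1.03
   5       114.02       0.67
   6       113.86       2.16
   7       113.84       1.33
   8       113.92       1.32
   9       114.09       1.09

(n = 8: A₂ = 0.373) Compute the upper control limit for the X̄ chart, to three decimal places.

114.466

X̄̄ = (113.91 + 114.01 + 113.80 + 113.94 + 114.02 + 113.86 + 113.84 + 113.92 + 114.09) / 9 = 1025.3900 / 9 = 113.9322
R̄ = (0.87 + 2.24 + 2.18 + 1.03 + 0.67 + 2.16 + 1.33 + 1.32 + 1.09) / 9 = 12.8900 / 9 = 1.4322
UCL = X̄̄ + A₂·R̄ = 113.9322 + 0.373 × 1.4322 = 114.4664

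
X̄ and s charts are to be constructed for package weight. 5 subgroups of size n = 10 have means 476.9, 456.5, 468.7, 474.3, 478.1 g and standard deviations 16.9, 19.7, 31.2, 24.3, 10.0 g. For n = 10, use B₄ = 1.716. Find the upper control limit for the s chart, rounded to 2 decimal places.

s̄ = (16.9 + 19.7 + 31.2 + 24.3 + 10.0) / 5 = 20.4200
UCL_s = B₄·s̄ = 1.716 × 20.4200 = 35.0407

35.04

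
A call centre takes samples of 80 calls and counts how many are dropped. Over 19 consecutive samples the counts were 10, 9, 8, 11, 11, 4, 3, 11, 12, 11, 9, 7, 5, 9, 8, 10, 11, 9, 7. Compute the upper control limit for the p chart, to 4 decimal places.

p̄ = Σdᵢ / (k·n) = 165 / (19 × 80) = 0.10855
UCL = p̄ + 3·√(p̄(1−p̄)/n) = 0.10855 + 3 × √(0.10855×0.89145/80) = 0.10855 + 3 × 0.03478 = 0.21289

0.2129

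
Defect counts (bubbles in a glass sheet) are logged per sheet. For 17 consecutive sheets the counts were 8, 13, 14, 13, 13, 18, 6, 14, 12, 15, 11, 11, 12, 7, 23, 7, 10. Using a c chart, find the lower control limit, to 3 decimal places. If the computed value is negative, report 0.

c̄ = (8 + 13 + 14 + 13 + 13 + 18 + 6 + 14 + 12 + 15 + 11 + 11 + 12 + 7 + 23 + 7 + 10) / 17 = 207 / 17 = 12.1765
LCL = c̄ − 3√c̄ = 12.1765 − 3 × 3.4895 = 1.7080

1.708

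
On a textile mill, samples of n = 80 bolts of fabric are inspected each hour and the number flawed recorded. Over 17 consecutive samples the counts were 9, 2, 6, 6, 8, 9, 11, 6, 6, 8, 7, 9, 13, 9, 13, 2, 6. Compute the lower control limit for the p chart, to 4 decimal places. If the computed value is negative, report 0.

p̄ = Σdᵢ / (k·n) = 130 / (17 × 80) = 0.09559
LCL = p̄ − 3·√(p̄(1−p̄)/n) = 0.09559 − 3 × 0.03287 = -0.00303 → 0 (negative, so LCL = 0)

0.0000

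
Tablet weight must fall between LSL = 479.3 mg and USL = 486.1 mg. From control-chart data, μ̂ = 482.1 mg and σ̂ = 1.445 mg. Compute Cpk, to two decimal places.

Cpu = (USL − μ̂) / (3σ̂) = (486.1 − 482.1) / (3 × 1.445) = 0.9227; Cpl = (μ̂ − LSL) / (3σ̂) = (482.1 − 479.3) / (3 × 1.445) = 0.6459; Cpk = min(Cpu, Cpl) = 0.6459

0.65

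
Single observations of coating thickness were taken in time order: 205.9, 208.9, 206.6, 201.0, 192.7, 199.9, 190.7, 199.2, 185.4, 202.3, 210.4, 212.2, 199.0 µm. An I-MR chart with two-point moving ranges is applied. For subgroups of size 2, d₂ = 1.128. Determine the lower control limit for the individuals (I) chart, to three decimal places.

179.395

X̄ = (205.9 + 208.9 + 206.6 + 201.0 + 192.7 + 199.9 + 190.7 + 199.2 + 185.4 + 202.3 + 210.4 + 212.2 + 199.0) / 13 = 201.0923
Moving ranges: 3.0, 2.3, 5.6, 8.3, 7.2, 9.2, 8.5, 13.8, 16.9, 8.1, 1.8, 13.2; M̄R̄ = 97.9000 / 12 = 8.1583
LCL = X̄ − 3·M̄R̄/d₂ = 201.0923 − 3 × 8.1583 / 1.128 = 179.3946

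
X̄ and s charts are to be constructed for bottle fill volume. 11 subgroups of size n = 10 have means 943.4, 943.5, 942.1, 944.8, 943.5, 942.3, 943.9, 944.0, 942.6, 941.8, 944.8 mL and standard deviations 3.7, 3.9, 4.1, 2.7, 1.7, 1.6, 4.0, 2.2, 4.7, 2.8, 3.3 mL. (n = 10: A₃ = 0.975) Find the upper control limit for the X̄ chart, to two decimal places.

946.41

X̄̄ = (943.4 + 943.5 + 942.1 + 944.8 + 943.5 + 942.3 + 943.9 + 944.0 + 942.6 + 941.8 + 944.8) / 11 = 943.3364
s̄ = (3.7 + 3.9 + 4.1 + 2.7 + 1.7 + 1.6 + 4.0 + 2.2 + 4.7 + 2.8 + 3.3) / 11 = 3.1545
UCL = X̄̄ + A₃·s̄ = 943.3364 + 0.975 × 3.1545 = 946.4120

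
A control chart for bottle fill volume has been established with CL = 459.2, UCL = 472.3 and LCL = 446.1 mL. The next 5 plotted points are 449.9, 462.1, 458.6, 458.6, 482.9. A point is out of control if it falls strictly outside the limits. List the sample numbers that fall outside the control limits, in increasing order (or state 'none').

Compare each point to [446.1, 472.3]: sample 5 = 482.9 > UCL.

5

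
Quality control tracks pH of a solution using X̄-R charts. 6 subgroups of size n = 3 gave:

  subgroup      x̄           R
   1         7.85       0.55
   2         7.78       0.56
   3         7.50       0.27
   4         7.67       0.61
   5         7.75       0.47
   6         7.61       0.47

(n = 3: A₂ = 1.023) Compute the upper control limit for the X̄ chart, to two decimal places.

8.19

X̄̄ = (7.85 + 7.78 + 7.50 + 7.67 + 7.75 + 7.61) / 6 = 46.1600 / 6 = 7.6933
R̄ = (0.55 + 0.56 + 0.27 + 0.61 + 0.47 + 0.47) / 6 = 2.9300 / 6 = 0.4883
UCL = X̄̄ + A₂·R̄ = 7.6933 + 1.023 × 0.4883 = 8.1929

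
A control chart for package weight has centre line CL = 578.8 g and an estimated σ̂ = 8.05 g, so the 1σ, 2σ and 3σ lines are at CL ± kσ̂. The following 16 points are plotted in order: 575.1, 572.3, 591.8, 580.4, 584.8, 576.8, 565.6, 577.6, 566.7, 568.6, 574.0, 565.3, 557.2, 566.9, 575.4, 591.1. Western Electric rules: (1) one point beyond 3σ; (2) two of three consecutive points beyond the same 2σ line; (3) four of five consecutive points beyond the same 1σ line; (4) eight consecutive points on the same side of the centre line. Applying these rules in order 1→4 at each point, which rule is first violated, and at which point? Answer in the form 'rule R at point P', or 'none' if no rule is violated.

Zone of each point (C = within 1σ̂, B = 1σ̂–2σ̂, A = 2σ̂–3σ̂, * = beyond 3σ̂; sign = side of CL): 1:-C, 2:-C, 3:+B, 4:+C, 5:+C, 6:-C, 7:-B, 8:-C, 9:-B, 10:-B, 11:-C, 12:-B, 13:-A, 14:-B, 15:-C, 16:+B
Rule 3 (four of five consecutive points beyond the same 1σ limit) is satisfied at point 13.

rule 3 at point 13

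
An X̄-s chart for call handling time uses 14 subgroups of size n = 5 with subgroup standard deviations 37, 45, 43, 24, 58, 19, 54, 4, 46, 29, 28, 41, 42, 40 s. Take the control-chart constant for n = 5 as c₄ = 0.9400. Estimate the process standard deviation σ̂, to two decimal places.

38.75

s̄ = (37 + 45 + 43 + 24 + 58 + 19 + 54 + 4 + 46 + 29 + 28 + 41 + 42 + 40) / 14 = 36.4286
σ̂ = s̄ / c₄ = 36.4286 / 0.9400 = 38.7538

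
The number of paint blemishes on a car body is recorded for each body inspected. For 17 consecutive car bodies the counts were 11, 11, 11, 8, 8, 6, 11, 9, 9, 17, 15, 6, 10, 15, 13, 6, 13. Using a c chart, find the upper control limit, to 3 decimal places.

c̄ = (11 + 11 + 11 + 8 + 8 + 6 + 11 + 9 + 9 + 17 + 15 + 6 + 10 + 15 + 13 + 6 + 13) / 17 = 179 / 17 = 10.5294
UCL = c̄ + 3√c̄ = 10.5294 + 3 × √10.5294 = 10.5294 + 3 × 3.2449 = 20.2641

20.264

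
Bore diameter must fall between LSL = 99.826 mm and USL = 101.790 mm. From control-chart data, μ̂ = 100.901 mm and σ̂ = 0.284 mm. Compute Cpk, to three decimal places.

1.043

Cpu = (USL − μ̂) / (3σ̂) = (101.790 − 100.901) / (3 × 0.284) = 1.0434; Cpl = (μ̂ − LSL) / (3σ̂) = (100.901 − 99.826) / (3 × 0.284) = 1.2617; Cpk = min(Cpu, Cpl) = 1.0434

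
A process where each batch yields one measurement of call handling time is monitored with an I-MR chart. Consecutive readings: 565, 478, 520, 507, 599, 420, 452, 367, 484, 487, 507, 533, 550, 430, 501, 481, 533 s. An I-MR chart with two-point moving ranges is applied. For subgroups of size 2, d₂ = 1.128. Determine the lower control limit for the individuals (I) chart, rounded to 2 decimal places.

332.71

X̄ = (565 + 478 + 520 + 507 + 599 + 420 + 452 + 367 + 484 + 487 + 507 + 533 + 550 + 430 + 501 + 481 + 533) / 17 = 494.9412
Moving ranges: 87, 42, 13, 92, 179, 32, 85, 117, 3, 20, 26, 17, 120, 71, 20, 52; M̄R̄ = 976.0000 / 16 = 61.0000
LCL = X̄ − 3·M̄R̄/d₂ = 494.9412 − 3 × 61.0000 / 1.128 = 332.7071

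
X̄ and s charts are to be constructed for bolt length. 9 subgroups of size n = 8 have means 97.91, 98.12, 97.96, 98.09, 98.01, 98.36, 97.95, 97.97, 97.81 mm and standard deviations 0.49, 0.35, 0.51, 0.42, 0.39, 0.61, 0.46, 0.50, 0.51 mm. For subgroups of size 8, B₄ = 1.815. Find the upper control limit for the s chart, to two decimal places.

s̄ = (0.49 + 0.35 + 0.51 + 0.42 + 0.39 + 0.61 + 0.46 + 0.50 + 0.51) / 9 = 0.4711
UCL_s = B₄·s̄ = 1.815 × 0.4711 = 0.8551

0.86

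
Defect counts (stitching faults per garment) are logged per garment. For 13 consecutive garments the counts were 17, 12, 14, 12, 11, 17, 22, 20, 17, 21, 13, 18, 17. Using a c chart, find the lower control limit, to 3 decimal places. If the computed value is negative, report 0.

4.145

c̄ = (17 + 12 + 14 + 12 + 11 + 17 + 22 + 20 + 17 + 21 + 13 + 18 + 17) / 13 = 211 / 13 = 16.2308
LCL = c̄ − 3√c̄ = 16.2308 − 3 × 4.0287 = 4.1445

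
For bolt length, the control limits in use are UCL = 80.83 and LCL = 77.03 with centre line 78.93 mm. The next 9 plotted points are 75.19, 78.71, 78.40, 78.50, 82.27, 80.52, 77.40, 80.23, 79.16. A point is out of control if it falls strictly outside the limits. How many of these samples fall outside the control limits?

2

Compare each point to [77.03, 80.83]: sample 1 = 75.19 < LCL; sample 5 = 82.27 > UCL.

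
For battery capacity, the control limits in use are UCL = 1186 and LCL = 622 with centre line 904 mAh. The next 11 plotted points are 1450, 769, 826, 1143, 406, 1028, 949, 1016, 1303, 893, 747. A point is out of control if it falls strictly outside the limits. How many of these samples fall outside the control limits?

3

Compare each point to [622, 1186]: sample 1 = 1450 > UCL; sample 5 = 406 < LCL; sample 9 = 1303 > UCL.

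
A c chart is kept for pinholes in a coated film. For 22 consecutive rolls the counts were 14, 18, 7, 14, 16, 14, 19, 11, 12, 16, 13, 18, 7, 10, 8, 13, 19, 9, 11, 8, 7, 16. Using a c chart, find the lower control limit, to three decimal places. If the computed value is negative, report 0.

2.025

c̄ = (14 + 18 + 7 + 14 + 16 + 14 + 19 + 11 + 12 + 16 + 13 + 18 + 7 + 10 + 8 + 13 + 19 + 9 + 11 + 8 + 7 + 16) / 22 = 280 / 22 = 12.7273
LCL = c̄ − 3√c̄ = 12.7273 − 3 × 3.5675 = 2.0247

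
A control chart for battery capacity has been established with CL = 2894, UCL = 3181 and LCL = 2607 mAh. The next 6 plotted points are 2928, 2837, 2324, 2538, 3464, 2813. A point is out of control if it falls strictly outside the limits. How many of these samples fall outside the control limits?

3

Compare each point to [2607, 3181]: sample 3 = 2324 < LCL; sample 4 = 2538 < LCL; sample 5 = 3464 > UCL.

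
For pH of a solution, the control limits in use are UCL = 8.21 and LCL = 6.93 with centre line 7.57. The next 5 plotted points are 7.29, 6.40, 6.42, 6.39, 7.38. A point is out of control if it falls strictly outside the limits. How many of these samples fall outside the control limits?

Compare each point to [6.93, 8.21]: sample 2 = 6.40 < LCL; sample 3 = 6.42 < LCL; sample 4 = 6.39 < LCL.

3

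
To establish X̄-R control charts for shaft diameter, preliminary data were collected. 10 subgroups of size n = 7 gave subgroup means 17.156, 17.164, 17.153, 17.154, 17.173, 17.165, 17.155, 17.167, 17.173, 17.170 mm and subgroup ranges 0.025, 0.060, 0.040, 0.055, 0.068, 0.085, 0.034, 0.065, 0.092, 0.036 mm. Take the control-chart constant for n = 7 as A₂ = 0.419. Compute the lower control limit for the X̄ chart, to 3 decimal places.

17.140

X̄̄ = (17.156 + 17.164 + 17.153 + 17.154 + 17.173 + 17.165 + 17.155 + 17.167 + 17.173 + 17.170) / 10 = 171.6300 / 10 = 17.1630
R̄ = (0.025 + 0.060 + 0.040 + 0.055 + 0.068 + 0.085 + 0.034 + 0.065 + 0.092 + 0.036) / 10 = 0.5600 / 10 = 0.0560
LCL = X̄̄ − A₂·R̄ = 17.1630 − 0.419 × 0.0560 = 17.1395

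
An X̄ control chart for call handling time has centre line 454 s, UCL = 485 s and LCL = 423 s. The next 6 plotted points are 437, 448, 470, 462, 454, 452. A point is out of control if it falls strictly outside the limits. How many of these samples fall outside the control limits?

All 6 points lie within [423, 485].

0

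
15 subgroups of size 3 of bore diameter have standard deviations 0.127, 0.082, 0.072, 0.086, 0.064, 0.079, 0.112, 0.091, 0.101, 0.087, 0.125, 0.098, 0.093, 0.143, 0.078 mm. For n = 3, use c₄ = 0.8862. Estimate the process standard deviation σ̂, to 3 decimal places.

s̄ = (0.127 + 0.082 + 0.072 + 0.086 + 0.064 + 0.079 + 0.112 + 0.091 + 0.101 + 0.087 + 0.125 + 0.098 + 0.093 + 0.143 + 0.078) / 15 = 0.0959
σ̂ = s̄ / c₄ = 0.0959 / 0.8862 = 0.1082

0.108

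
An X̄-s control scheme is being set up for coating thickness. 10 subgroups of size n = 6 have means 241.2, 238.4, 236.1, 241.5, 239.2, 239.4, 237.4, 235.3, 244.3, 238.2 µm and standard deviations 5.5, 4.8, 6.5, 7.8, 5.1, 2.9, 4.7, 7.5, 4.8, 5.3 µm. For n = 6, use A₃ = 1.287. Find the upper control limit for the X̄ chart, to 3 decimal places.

246.166

X̄̄ = (241.2 + 238.4 + 236.1 + 241.5 + 239.2 + 239.4 + 237.4 + 235.3 + 244.3 + 238.2) / 10 = 239.1000
s̄ = (5.5 + 4.8 + 6.5 + 7.8 + 5.1 + 2.9 + 4.7 + 7.5 + 4.8 + 5.3) / 10 = 5.4900
UCL = X̄̄ + A₃·s̄ = 239.1000 + 1.287 × 5.4900 = 246.1656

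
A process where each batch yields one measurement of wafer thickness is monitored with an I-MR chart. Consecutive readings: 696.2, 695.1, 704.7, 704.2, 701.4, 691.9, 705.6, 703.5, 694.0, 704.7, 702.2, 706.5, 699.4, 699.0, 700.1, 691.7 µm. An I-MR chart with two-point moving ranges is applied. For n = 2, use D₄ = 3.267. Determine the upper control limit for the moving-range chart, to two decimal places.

18.14

Moving ranges: 1.1, 9.6, 0.5, 2.8, 9.5, 13.7, 2.1, 9.5, 10.7, 2.5, 4.3, 7.1, 0.4, 1.1, 8.4; M̄R̄ = 83.3000 / 15 = 5.5533
UCL_MR = D₄·M̄R̄ = 3.267 × 5.5533 = 18.1427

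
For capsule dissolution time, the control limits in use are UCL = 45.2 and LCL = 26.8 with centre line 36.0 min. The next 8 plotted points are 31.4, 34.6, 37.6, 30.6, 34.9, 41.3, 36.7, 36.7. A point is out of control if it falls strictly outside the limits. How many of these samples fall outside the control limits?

All 8 points lie within [26.8, 45.2].

0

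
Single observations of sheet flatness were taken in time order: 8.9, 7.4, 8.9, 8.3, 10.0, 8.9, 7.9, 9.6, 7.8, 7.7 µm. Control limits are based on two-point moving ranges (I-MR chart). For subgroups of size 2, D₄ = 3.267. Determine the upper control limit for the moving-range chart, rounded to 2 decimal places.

3.99

Moving ranges: 1.5, 1.5, 0.6, 1.7, 1.1, 1.0, 1.7, 1.8, 0.1; M̄R̄ = 11.0000 / 9 = 1.2222
UCL_MR = D₄·M̄R̄ = 3.267 × 1.2222 = 3.9930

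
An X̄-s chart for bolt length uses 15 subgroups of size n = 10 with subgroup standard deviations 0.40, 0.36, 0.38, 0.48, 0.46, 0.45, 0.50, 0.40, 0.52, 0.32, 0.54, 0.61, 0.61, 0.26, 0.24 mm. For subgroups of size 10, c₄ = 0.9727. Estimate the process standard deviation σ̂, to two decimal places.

s̄ = (0.40 + 0.36 + 0.38 + 0.48 + 0.46 + 0.45 + 0.50 + 0.40 + 0.52 + 0.32 + 0.54 + 0.61 + 0.61 + 0.26 + 0.24) / 15 = 0.4353
σ̂ = s̄ / c₄ = 0.4353 / 0.9727 = 0.4476

0.45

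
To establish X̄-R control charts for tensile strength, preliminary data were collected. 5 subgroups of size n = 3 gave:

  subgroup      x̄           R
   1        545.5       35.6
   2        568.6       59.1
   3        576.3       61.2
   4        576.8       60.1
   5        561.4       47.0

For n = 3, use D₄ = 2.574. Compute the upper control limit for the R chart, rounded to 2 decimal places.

135.39

R̄ = (35.6 + 59.1 + 61.2 + 60.1 + 47.0) / 5 = 263.0000 / 5 = 52.6000
UCL_R = D₄·R̄ = 2.574 × 52.6000 = 135.3924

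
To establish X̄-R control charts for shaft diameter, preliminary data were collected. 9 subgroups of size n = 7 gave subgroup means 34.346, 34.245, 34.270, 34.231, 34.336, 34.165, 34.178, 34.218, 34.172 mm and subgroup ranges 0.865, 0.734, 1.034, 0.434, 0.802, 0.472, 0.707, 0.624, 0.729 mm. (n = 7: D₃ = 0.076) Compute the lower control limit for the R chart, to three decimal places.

0.054

R̄ = (0.865 + 0.734 + 1.034 + 0.434 + 0.802 + 0.472 + 0.707 + 0.624 + 0.729) / 9 = 6.4010 / 9 = 0.7112
LCL_R = D₃·R̄ = 0.076 × 0.7112 = 0.0541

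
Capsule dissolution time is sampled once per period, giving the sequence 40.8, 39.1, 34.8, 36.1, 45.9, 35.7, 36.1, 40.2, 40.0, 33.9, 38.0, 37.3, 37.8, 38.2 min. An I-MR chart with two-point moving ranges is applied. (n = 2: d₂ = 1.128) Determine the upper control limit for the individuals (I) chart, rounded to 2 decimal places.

47.10

X̄ = (40.8 + 39.1 + 34.8 + 36.1 + 45.9 + 35.7 + 36.1 + 40.2 + 40.0 + 33.9 + 38.0 + 37.3 + 37.8 + 38.2) / 14 = 38.1357
Moving ranges: 1.7, 4.3, 1.3, 9.8, 10.2, 0.4, 4.1, 0.2, 6.1, 4.1, 0.7, 0.5, 0.4; M̄R̄ = 43.8000 / 13 = 3.3692
UCL = X̄ + 3·M̄R̄/d₂ = 38.1357 + 3 × 3.3692 / 1.128 = 47.0964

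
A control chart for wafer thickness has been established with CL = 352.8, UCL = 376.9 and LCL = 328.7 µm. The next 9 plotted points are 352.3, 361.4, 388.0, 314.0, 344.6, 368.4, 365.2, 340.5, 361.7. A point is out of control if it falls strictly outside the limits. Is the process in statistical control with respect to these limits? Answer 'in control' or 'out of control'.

Compare each point to [328.7, 376.9]: sample 3 = 388.0 > UCL; sample 4 = 314.0 < LCL.

out of control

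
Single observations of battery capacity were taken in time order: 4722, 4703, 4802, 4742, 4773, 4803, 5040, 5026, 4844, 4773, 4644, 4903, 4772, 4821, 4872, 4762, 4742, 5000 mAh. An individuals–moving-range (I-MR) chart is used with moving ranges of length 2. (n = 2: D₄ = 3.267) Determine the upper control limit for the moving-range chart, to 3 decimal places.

Moving ranges: 19, 99, 60, 31, 30, 237, 14, 182, 71, 129, 259, 131, 49, 51, 110, 20, 258; M̄R̄ = 1750.0000 / 17 = 102.9412
UCL_MR = D₄·M̄R̄ = 3.267 × 102.9412 = 336.3088

336.309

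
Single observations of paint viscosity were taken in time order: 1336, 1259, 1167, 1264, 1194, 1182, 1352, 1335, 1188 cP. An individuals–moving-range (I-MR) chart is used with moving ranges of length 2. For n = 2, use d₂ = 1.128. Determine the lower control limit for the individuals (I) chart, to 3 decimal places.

1026.271

X̄ = (1336 + 1259 + 1167 + 1264 + 1194 + 1182 + 1352 + 1335 + 1188) / 9 = 1253.0000
Moving ranges: 77, 92, 97, 70, 12, 170, 17, 147; M̄R̄ = 682.0000 / 8 = 85.2500
LCL = X̄ − 3·M̄R̄/d₂ = 1253.0000 − 3 × 85.2500 / 1.128 = 1026.2713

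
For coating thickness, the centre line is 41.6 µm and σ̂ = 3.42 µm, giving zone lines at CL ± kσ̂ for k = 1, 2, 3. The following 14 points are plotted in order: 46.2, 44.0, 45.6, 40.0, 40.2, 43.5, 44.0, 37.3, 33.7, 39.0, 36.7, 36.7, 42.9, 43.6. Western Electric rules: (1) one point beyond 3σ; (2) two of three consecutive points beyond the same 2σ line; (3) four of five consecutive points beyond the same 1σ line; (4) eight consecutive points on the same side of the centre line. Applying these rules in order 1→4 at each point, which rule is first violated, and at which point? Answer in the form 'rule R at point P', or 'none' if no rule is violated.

rule 3 at point 12

Zone of each point (C = within 1σ̂, B = 1σ̂–2σ̂, A = 2σ̂–3σ̂, * = beyond 3σ̂; sign = side of CL): 1:+B, 2:+C, 3:+B, 4:-C, 5:-C, 6:+C, 7:+C, 8:-B, 9:-A, 10:-C, 11:-B, 12:-B, 13:+C, 14:+C
Rule 3 (four of five consecutive points beyond the same 1σ limit) is satisfied at point 12.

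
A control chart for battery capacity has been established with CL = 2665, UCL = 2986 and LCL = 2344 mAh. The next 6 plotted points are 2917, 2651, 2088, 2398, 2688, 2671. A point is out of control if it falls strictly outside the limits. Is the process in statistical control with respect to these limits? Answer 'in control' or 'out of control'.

out of control

Compare each point to [2344, 2986]: sample 3 = 2088 < LCL.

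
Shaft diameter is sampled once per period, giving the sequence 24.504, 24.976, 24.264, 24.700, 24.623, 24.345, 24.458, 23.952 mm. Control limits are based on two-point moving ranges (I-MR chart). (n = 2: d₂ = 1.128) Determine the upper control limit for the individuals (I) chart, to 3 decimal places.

25.463

X̄ = (24.504 + 24.976 + 24.264 + 24.700 + 24.623 + 24.345 + 24.458 + 23.952) / 8 = 24.4778
Moving ranges: 0.472, 0.712, 0.436, 0.077, 0.278, 0.113, 0.506; M̄R̄ = 2.5940 / 7 = 0.3706
UCL = X̄ + 3·M̄R̄/d₂ = 24.4778 + 3 × 0.3706 / 1.128 = 25.4633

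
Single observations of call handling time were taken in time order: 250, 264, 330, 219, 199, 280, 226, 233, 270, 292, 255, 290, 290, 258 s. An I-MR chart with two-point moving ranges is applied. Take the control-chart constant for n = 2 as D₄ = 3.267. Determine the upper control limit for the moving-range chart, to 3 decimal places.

Moving ranges: 14, 66, 111, 20, 81, 54, 7, 37, 22, 37, 35, 0, 32; M̄R̄ = 516.0000 / 13 = 39.6923
UCL_MR = D₄·M̄R̄ = 3.267 × 39.6923 = 129.6748

129.675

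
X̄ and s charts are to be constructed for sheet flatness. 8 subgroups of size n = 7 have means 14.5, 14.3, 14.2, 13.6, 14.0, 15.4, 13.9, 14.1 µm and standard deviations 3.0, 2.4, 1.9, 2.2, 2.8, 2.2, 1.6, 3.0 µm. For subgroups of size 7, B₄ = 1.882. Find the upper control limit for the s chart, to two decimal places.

s̄ = (3.0 + 2.4 + 1.9 + 2.2 + 2.8 + 2.2 + 1.6 + 3.0) / 8 = 2.3875
UCL_s = B₄·s̄ = 1.882 × 2.3875 = 4.4933

4.49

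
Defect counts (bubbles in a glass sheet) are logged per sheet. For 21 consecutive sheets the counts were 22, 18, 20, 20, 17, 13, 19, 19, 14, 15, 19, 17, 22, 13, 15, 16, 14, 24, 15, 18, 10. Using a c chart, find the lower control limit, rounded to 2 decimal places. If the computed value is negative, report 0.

4.72

c̄ = (22 + 18 + 20 + 20 + 17 + 13 + 19 + 19 + 14 + 15 + 19 + 17 + 22 + 13 + 15 + 16 + 14 + 24 + 15 + 18 + 10) / 21 = 360 / 21 = 17.1429
LCL = c̄ − 3√c̄ = 17.1429 − 3 × 4.1404 = 4.7217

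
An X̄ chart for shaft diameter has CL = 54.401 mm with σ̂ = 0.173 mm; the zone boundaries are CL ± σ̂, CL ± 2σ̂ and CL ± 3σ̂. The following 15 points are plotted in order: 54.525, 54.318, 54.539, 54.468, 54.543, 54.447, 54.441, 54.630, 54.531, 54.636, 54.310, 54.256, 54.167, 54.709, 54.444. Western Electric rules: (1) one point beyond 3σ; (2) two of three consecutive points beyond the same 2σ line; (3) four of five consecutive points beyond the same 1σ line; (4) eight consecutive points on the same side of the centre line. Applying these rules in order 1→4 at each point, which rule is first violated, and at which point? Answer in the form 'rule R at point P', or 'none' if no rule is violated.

Zone of each point (C = within 1σ̂, B = 1σ̂–2σ̂, A = 2σ̂–3σ̂, * = beyond 3σ̂; sign = side of CL): 1:+C, 2:-C, 3:+C, 4:+C, 5:+C, 6:+C, 7:+C, 8:+B, 9:+C, 10:+B, 11:-C, 12:-C, 13:-B, 14:+B, 15:+C
Rule 4 (eight consecutive points on the same side of the centre line) is satisfied at point 10.

rule 4 at point 10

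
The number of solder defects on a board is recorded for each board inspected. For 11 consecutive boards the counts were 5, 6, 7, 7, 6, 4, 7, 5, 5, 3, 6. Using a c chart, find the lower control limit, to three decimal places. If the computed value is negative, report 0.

0.000

c̄ = (5 + 6 + 7 + 7 + 6 + 4 + 7 + 5 + 5 + 3 + 6) / 11 = 61 / 11 = 5.5455
LCL = c̄ − 3√c̄ = 5.5455 − 3 × 2.3549 = -1.5192 → 0 (cannot be negative)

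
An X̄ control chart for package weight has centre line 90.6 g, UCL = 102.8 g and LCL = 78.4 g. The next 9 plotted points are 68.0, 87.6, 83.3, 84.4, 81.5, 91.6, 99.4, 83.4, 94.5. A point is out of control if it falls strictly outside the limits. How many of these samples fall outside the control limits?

Compare each point to [78.4, 102.8]: sample 1 = 68.0 < LCL.

1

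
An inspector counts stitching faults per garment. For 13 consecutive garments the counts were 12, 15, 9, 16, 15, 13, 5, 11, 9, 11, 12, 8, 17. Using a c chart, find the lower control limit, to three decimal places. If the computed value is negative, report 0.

1.477

c̄ = (12 + 15 + 9 + 16 + 15 + 13 + 5 + 11 + 9 + 11 + 12 + 8 + 17) / 13 = 153 / 13 = 11.7692
LCL = c̄ − 3√c̄ = 11.7692 − 3 × 3.4306 = 1.4773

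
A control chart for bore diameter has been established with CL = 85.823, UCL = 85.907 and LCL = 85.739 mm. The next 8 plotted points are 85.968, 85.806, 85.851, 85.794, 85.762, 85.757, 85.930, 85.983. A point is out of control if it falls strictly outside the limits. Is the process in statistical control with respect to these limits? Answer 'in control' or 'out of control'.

out of control

Compare each point to [85.739, 85.907]: sample 1 = 85.968 > UCL; sample 7 = 85.930 > UCL; sample 8 = 85.983 > UCL.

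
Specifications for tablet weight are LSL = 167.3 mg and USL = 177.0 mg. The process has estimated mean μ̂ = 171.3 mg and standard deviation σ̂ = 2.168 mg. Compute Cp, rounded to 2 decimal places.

Cp = (USL − LSL) / (6σ̂) = (177.0 − 167.3) / (6 × 2.168) = 9.7000 / 13.0080 = 0.7457

0.75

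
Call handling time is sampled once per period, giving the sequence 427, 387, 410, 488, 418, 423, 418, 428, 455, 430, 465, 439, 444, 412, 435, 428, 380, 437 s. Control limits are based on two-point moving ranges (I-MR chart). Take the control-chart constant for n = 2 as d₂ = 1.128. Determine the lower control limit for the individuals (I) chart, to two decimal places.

348.39

X̄ = (427 + 387 + 410 + 488 + 418 + 423 + 418 + 428 + 455 + 430 + 465 + 439 + 444 + 412 + 435 + 428 + 380 + 437) / 18 = 429.1111
Moving ranges: 40, 23, 78, 70, 5, 5, 10, 27, 25, 35, 26, 5, 32, 23, 7, 48, 57; M̄R̄ = 516.0000 / 17 = 30.3529
LCL = X̄ − 3·M̄R̄/d₂ = 429.1111 − 3 × 30.3529 / 1.128 = 348.3852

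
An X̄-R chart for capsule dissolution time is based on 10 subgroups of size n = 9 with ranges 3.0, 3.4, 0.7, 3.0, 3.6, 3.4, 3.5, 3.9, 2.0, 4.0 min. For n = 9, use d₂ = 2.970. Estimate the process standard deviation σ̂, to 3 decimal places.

R̄ = (3.0 + 3.4 + 0.7 + 3.0 + 3.6 + 3.4 + 3.5 + 3.9 + 2.0 + 4.0) / 10 = 3.0500
σ̂ = R̄ / d₂ = 3.0500 / 2.970 = 1.0269

1.027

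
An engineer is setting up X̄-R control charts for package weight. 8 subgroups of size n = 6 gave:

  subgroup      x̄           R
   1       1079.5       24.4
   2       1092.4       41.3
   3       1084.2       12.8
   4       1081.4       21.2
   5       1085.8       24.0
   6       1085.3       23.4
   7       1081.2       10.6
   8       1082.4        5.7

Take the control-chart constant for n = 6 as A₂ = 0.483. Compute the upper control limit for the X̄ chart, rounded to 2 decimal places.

1093.89

X̄̄ = (1079.5 + 1092.4 + 1084.2 + 1081.4 + 1085.8 + 1085.3 + 1081.2 + 1082.4) / 8 = 8672.2000 / 8 = 1084.0250
R̄ = (24.4 + 41.3 + 12.8 + 21.2 + 24.0 + 23.4 + 10.6 + 5.7) / 8 = 163.4000 / 8 = 20.4250
UCL = X̄̄ + A₂·R̄ = 1084.0250 + 0.483 × 20.4250 = 1093.8903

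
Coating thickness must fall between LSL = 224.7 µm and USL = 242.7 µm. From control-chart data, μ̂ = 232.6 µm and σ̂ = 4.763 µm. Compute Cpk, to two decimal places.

0.55

Cpu = (USL − μ̂) / (3σ̂) = (242.7 − 232.6) / (3 × 4.763) = 0.7068; Cpl = (μ̂ − LSL) / (3σ̂) = (232.6 − 224.7) / (3 × 4.763) = 0.5529; Cpk = min(Cpu, Cpl) = 0.5529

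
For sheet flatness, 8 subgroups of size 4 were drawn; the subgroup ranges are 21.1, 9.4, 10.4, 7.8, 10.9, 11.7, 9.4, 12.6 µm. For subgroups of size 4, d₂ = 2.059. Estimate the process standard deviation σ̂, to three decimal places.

R̄ = (21.1 + 9.4 + 10.4 + 7.8 + 10.9 + 11.7 + 9.4 + 12.6) / 8 = 11.6625
σ̂ = R̄ / d₂ = 11.6625 / 2.059 = 5.6642

5.664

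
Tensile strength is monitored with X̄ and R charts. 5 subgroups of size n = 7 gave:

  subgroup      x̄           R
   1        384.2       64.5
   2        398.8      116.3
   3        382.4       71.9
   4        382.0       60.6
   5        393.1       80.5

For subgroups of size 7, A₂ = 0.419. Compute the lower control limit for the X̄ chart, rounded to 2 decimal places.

X̄̄ = (384.2 + 398.8 + 382.4 + 382.0 + 393.1) / 5 = 1940.5000 / 5 = 388.1000
R̄ = (64.5 + 116.3 + 71.9 + 60.6 + 80.5) / 5 = 393.8000 / 5 = 78.7600
LCL = X̄̄ − A₂·R̄ = 388.1000 − 0.419 × 78.7600 = 355.0996

355.10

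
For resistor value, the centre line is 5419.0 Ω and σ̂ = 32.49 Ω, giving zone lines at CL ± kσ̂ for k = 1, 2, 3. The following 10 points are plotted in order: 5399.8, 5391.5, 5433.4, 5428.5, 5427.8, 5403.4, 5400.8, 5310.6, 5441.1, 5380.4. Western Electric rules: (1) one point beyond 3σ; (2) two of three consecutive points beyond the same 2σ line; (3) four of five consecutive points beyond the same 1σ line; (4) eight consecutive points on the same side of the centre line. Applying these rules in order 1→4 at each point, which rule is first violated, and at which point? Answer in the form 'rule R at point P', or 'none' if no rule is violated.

Zone of each point (C = within 1σ̂, B = 1σ̂–2σ̂, A = 2σ̂–3σ̂, * = beyond 3σ̂; sign = side of CL): 1:-C, 2:-C, 3:+C, 4:+C, 5:+C, 6:-C, 7:-C, 8:-*, 9:+C, 10:-B
Rule 1 (one point beyond the 3σ limits) is satisfied at point 8.

rule 1 at point 8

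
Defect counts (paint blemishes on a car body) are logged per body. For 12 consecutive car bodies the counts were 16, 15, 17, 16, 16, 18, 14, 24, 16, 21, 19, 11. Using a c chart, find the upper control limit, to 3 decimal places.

29.256

c̄ = (16 + 15 + 17 + 16 + 16 + 18 + 14 + 24 + 16 + 21 + 19 + 11) / 12 = 203 / 12 = 16.9167
UCL = c̄ + 3√c̄ = 16.9167 + 3 × √16.9167 = 16.9167 + 3 × 4.1130 = 29.2556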